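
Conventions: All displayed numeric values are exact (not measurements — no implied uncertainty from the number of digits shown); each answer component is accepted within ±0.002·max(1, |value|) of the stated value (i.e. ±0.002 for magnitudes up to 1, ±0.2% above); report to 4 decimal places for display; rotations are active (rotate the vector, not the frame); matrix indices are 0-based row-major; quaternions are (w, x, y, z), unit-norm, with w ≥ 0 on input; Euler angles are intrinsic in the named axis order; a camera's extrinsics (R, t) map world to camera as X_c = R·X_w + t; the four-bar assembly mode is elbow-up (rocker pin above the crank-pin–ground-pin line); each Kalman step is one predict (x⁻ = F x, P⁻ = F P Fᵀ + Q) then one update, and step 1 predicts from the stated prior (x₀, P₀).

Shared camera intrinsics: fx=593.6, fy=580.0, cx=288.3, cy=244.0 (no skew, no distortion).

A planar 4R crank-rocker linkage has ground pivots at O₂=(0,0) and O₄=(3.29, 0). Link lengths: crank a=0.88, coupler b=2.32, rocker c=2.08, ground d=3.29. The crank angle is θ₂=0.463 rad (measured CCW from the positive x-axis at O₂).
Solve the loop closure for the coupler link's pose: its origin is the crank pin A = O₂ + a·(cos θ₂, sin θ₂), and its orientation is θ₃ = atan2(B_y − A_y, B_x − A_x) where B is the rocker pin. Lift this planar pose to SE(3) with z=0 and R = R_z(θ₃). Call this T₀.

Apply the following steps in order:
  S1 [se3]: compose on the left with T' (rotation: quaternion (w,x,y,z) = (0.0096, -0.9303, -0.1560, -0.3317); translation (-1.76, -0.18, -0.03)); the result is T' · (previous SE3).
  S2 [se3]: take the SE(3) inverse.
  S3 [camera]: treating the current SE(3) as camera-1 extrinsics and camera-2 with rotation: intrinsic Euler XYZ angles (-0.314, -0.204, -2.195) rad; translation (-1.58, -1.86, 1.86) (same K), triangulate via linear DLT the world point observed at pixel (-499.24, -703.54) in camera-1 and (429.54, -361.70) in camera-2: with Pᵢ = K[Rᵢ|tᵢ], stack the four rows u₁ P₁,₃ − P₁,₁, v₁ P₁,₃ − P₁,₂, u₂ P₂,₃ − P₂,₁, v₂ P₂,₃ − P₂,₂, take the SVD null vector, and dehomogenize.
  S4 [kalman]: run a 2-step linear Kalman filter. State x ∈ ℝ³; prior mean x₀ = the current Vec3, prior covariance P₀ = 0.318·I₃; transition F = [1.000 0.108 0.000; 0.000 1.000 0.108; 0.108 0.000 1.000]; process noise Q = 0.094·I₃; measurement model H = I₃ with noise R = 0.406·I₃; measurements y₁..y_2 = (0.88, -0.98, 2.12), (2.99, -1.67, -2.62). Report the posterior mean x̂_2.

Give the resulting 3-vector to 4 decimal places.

result = (1.1819, -0.4209, -0.6309)

source (fourbar_fk): coupler pose = R=[0.7479 -0.6639 0.0000; 0.6639 0.7479 0.0000; 0.0000 0.0000 1.0000], t=(0.7874, 0.3930, 0.0000)
after S1 (compose_se3): R=[0.7438 -0.2636 0.6142; -0.4191 -0.8998 0.1214; 0.5207 -0.3477 -0.7797], t=(-1.0677, -0.3303, 0.4920)
after S2 (invert_se3): R=[0.7438 -0.4191 0.5207; -0.2636 -0.8998 -0.3477; 0.6142 0.1214 -0.7797], t=(0.3995, -0.4076, 1.0795)
after S3 (triangulate): (-1.0115, 1.7477, -0.3814)
after S4 (kf_track): (1.1819, -0.4209, -0.6309)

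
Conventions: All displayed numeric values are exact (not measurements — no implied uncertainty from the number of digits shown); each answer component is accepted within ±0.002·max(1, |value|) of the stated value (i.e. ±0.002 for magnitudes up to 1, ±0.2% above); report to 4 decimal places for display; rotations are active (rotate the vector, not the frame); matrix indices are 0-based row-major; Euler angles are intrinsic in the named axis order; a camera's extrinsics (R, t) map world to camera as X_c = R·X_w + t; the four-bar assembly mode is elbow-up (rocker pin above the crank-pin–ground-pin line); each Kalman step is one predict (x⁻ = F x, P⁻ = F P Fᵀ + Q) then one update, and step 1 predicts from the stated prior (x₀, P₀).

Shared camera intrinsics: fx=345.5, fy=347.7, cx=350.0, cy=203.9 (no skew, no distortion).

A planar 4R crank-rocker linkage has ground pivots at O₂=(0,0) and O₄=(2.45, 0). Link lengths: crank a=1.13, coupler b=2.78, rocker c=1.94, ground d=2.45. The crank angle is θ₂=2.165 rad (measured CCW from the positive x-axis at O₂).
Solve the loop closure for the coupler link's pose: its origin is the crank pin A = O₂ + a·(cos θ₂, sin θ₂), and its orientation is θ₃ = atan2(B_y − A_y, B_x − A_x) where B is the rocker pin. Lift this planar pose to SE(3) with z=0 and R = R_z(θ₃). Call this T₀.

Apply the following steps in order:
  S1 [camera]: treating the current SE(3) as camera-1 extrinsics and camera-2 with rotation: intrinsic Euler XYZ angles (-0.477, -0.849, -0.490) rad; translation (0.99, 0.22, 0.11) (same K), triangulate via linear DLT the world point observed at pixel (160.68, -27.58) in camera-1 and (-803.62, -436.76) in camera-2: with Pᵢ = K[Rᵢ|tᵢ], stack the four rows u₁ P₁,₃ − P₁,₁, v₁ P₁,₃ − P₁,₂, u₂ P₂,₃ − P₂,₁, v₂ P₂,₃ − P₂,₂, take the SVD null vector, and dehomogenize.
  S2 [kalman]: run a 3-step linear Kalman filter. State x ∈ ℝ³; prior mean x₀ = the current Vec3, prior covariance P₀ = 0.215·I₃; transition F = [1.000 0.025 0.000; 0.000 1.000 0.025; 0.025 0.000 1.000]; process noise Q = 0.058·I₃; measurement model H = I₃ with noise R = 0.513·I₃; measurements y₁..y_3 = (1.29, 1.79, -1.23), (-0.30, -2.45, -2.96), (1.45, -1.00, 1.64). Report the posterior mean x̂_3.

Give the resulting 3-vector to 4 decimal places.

source (fourbar_fk): coupler pose = R=[0.9403 -0.3404 0.0000; 0.3404 0.9403 0.0000; 0.0000 0.0000 1.0000], t=(-0.6326, 0.9363, 0.0000)
after S1 (triangulate): (-1.0956, -1.9084, 1.8491)
after S2 (kf_track): (0.1907, -1.1137, 0.2129)

result = (0.1907, -1.1137, 0.2129)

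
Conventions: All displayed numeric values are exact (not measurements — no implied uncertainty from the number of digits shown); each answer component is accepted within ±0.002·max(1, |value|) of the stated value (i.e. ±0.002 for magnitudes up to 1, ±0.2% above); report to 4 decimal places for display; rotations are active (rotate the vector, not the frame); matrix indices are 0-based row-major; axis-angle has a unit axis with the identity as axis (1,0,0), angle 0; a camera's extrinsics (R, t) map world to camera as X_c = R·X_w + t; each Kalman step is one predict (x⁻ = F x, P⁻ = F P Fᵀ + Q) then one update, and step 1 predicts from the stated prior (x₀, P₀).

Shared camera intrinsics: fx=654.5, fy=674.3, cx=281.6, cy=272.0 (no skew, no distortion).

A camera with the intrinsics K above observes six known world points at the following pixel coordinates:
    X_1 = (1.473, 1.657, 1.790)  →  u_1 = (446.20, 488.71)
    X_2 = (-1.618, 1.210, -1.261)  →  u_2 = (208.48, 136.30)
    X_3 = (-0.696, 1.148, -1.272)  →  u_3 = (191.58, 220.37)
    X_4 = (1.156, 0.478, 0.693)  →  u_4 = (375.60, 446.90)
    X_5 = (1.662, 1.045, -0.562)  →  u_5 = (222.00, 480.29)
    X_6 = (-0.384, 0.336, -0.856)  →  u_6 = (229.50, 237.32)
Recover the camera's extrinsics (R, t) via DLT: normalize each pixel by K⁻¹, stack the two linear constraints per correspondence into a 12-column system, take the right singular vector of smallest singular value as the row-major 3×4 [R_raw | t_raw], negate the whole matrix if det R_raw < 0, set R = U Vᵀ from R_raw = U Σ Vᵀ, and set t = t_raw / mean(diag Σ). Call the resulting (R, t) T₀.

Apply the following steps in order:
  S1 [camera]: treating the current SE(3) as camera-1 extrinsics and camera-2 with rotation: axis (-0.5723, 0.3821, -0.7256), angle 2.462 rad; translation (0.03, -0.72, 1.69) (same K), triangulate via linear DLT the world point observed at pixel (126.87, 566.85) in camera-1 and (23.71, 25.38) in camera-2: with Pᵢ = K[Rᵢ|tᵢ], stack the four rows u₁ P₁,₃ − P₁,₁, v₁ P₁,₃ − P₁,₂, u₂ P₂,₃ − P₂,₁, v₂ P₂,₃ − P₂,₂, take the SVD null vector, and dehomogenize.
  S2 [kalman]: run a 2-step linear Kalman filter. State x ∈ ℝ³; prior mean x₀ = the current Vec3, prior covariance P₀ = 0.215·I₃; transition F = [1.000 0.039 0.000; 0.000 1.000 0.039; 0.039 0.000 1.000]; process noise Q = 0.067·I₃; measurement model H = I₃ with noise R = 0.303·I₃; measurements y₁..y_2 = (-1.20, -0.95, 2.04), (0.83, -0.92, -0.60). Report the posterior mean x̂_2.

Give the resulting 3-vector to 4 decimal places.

source (pnp_recover): camera pose = R=[-0.1490 -0.1059 0.9831; 0.9653 0.2002 0.1679; -0.2146 0.9740 0.0724], t=(0.3600, 0.1500, 5.4305)
after S1 (triangulate): (1.9080, -1.5485, -1.0698)
after S2 (kf_track): (0.5448, -1.1273, 0.0332)

result = (0.5448, -1.1273, 0.0332)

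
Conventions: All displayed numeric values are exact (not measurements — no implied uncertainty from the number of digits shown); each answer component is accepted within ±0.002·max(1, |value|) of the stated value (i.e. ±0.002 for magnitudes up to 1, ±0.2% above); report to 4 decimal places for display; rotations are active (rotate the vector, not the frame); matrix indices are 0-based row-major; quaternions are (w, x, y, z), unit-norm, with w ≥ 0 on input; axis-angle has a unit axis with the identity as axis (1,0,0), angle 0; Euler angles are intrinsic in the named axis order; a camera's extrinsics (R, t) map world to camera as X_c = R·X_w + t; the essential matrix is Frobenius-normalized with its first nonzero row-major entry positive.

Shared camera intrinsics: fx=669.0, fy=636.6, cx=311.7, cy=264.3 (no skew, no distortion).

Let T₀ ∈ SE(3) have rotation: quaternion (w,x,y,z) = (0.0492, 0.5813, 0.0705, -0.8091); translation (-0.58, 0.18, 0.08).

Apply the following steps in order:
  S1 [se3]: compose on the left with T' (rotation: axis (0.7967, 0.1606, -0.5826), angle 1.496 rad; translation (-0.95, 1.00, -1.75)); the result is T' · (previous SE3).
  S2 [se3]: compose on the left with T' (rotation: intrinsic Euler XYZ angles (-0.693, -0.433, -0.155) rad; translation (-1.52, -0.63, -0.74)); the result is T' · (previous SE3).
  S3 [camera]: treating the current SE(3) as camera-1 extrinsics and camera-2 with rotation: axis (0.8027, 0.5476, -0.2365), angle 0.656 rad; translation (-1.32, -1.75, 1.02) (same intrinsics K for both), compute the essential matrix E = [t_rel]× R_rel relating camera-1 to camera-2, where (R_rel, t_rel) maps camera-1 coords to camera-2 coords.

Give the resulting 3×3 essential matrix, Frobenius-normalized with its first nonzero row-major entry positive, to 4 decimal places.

after S1 (compose_se3): R=[0.0455 -0.5667 -0.8226; 0.9829 -0.1218 0.1382; -0.1785 -0.8148 0.5515], t=(-1.2297, 1.2156, -1.2495)
after S2 (compose_se3): R=[0.2534 -0.1834 -0.9498; 0.6909 -0.6529 0.3104; -0.6771 -0.7349 -0.0387], t=(-1.9282, -0.5599, -2.8327)
after S3 (essential): [0.4948 -0.0002 -0.0540; -0.4570 -0.2654 0.0944; -0.2015 0.6450 -0.0861]

matrix = [0.4948 -0.0002 -0.0540; -0.4570 -0.2654 0.0944; -0.2015 0.6450 -0.0861]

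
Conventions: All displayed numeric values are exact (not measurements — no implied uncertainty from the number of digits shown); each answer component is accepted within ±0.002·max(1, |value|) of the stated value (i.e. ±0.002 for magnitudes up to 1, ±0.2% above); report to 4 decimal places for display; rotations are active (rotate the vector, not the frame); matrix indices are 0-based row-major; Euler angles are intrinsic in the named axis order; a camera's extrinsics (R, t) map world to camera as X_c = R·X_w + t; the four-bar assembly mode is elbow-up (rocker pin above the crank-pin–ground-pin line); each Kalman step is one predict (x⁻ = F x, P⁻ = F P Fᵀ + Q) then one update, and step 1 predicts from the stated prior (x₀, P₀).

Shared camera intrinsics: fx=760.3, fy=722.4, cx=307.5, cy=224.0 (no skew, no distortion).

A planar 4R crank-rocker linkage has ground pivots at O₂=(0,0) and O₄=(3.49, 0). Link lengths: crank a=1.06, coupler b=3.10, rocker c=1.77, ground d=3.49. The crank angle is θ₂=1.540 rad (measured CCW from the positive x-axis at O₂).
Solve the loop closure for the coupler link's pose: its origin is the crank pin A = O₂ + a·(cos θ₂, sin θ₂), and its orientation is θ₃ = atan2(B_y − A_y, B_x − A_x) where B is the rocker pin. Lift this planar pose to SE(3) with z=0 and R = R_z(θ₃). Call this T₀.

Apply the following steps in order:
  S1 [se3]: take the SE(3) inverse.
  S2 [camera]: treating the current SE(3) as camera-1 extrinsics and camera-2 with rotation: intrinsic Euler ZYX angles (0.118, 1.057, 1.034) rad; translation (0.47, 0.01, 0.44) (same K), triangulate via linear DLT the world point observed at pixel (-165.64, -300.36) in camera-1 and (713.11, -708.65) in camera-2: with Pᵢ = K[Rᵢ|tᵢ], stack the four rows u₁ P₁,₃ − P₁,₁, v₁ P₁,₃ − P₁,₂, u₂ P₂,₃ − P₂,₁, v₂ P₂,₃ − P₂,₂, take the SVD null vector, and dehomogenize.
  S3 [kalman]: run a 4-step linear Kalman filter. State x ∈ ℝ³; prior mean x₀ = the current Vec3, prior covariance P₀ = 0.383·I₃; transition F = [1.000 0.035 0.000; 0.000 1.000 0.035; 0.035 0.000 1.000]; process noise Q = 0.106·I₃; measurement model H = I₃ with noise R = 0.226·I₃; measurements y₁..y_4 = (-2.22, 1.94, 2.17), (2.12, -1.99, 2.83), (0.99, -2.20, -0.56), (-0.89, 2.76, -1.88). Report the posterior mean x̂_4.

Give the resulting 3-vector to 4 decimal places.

result = (-0.1405, 0.6904, -0.4230)

source (fourbar_fk): coupler pose = R=[0.9772 -0.2123 0.0000; 0.2123 0.9772 0.0000; 0.0000 0.0000 1.0000], t=(0.0326, 1.0595, 0.0000)
after S1 (invert_se3): R=[0.9772 0.2123 0.0000; -0.2123 0.9772 0.0000; 0.0000 0.0000 1.0000], t=(-0.2568, -1.0284, 0.0000)
after S2 (triangulate): (-0.8028, -0.4886, 1.8399)
after S3 (kf_track): (-0.1405, 0.6904, -0.4230)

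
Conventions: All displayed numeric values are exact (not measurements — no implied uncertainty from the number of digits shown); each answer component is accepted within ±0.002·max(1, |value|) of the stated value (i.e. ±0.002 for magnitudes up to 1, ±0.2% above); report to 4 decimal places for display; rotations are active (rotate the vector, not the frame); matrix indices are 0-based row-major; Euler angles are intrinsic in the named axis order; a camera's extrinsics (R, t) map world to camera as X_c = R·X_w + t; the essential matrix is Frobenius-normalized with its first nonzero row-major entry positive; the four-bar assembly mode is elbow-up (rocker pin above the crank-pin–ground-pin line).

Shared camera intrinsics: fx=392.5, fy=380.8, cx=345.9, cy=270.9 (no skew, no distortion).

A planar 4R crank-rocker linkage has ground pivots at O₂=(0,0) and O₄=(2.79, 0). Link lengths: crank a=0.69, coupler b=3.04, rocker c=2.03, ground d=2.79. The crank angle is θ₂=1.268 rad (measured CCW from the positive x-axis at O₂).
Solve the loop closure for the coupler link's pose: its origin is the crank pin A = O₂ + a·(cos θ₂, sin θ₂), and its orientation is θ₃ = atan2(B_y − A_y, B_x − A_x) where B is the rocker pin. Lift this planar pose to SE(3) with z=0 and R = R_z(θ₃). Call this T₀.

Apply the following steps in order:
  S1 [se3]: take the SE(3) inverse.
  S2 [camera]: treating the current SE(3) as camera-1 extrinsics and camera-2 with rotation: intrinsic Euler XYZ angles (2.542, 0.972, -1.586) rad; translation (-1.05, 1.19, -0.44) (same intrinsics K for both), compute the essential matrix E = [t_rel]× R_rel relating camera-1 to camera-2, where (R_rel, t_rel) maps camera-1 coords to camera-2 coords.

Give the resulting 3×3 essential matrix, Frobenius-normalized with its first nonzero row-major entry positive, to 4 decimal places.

matrix = [0.0951 -0.5647 0.3184; 0.0670 -0.2058 0.1607; 0.4122 0.3474 0.4554]

source (fourbar_fk): coupler pose = R=[0.8932 -0.4497 0.0000; 0.4497 0.8932 0.0000; 0.0000 0.0000 1.0000], t=(0.2058, 0.6586, 0.0000)
after S1 (invert_se3): R=[0.8932 0.4497 0.0000; -0.4497 0.8932 0.0000; 0.0000 0.0000 1.0000], t=(-0.4800, -0.4957, 0.0000)
after S2 (essential): [0.0951 -0.5647 0.3184; 0.0670 -0.2058 0.1607; 0.4122 0.3474 0.4554]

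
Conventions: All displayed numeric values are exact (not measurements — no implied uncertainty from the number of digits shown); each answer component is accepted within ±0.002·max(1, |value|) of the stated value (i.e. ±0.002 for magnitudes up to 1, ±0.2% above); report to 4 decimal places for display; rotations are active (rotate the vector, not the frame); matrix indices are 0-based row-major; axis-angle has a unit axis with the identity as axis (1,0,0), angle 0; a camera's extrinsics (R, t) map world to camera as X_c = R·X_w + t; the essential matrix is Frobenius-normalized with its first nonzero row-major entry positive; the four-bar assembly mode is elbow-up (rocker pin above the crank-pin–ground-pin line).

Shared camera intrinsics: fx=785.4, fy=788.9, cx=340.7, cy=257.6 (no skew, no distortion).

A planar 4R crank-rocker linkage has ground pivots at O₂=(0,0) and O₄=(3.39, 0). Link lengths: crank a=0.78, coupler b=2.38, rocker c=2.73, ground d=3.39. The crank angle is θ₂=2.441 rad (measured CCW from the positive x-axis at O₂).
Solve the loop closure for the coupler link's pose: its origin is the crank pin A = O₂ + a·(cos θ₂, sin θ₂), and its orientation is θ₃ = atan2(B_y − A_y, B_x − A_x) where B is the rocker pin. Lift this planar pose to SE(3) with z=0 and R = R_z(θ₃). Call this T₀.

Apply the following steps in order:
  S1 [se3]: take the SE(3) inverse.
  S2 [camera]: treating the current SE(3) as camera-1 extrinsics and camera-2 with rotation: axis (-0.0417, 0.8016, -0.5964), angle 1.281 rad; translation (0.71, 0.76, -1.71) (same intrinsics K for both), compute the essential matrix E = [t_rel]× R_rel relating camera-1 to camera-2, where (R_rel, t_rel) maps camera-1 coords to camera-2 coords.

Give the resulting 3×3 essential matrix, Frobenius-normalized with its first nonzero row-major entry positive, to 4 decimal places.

matrix = [0.4277 -0.4872 -0.1156; 0.0357 0.1616 0.5006; 0.2760 -0.1073 0.4480]

source (fourbar_fk): coupler pose = R=[0.8274 -0.5617 0.0000; 0.5617 0.8274 0.0000; 0.0000 0.0000 1.0000], t=(-0.5963, 0.5028, 0.0000)
after S1 (invert_se3): R=[0.8274 0.5617 0.0000; -0.5617 0.8274 0.0000; 0.0000 0.0000 1.0000], t=(0.2109, -0.7509, 0.0000)
after S2 (essential): [0.4277 -0.4872 -0.1156; 0.0357 0.1616 0.5006; 0.2760 -0.1073 0.4480]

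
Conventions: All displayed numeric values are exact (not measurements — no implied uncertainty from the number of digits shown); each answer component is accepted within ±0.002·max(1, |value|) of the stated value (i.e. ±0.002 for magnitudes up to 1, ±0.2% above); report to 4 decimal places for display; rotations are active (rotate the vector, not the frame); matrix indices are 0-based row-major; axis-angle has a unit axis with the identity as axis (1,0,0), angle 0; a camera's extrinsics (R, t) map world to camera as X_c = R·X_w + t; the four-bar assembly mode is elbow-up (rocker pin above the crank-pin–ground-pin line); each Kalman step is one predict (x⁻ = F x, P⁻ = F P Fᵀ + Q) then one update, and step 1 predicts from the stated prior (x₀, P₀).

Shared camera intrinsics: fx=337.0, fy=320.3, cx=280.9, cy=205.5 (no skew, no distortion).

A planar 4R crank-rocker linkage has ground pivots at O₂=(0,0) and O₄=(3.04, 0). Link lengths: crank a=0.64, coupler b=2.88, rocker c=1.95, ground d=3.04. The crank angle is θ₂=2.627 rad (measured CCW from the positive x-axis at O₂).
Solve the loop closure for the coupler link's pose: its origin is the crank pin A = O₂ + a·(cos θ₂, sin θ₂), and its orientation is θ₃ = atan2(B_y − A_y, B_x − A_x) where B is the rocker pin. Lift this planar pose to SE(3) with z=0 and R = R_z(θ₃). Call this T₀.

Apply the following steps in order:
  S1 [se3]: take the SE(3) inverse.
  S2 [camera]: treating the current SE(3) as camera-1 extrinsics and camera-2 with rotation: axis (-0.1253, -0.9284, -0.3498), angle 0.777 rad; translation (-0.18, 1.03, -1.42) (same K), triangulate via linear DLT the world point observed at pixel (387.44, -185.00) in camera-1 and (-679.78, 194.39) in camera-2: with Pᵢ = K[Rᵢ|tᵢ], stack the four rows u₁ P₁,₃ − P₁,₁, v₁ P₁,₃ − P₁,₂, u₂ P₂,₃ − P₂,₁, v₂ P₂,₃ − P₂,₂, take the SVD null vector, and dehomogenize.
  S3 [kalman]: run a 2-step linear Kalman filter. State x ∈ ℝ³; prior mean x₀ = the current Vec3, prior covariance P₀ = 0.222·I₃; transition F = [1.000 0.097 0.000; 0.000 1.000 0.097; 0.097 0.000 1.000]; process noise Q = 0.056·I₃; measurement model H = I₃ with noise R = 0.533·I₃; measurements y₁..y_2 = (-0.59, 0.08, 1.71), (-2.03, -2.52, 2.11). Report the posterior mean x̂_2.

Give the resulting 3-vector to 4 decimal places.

result = (-0.5241, -1.1866, 1.7515)

source (fourbar_fk): coupler pose = R=[0.8866 -0.4626 0.0000; 0.4626 0.8866 0.0000; 0.0000 0.0000 1.0000], t=(-0.5571, 0.3150, 0.0000)
after S1 (invert_se3): R=[0.8866 0.4626 0.0000; -0.4626 0.8866 0.0000; 0.0000 0.0000 1.0000], t=(0.3482, -0.5370, 0.0000)
after S2 (triangulate): (0.8216, -1.2114, 1.6331)
after S3 (kf_track): (-0.5241, -1.1866, 1.7515)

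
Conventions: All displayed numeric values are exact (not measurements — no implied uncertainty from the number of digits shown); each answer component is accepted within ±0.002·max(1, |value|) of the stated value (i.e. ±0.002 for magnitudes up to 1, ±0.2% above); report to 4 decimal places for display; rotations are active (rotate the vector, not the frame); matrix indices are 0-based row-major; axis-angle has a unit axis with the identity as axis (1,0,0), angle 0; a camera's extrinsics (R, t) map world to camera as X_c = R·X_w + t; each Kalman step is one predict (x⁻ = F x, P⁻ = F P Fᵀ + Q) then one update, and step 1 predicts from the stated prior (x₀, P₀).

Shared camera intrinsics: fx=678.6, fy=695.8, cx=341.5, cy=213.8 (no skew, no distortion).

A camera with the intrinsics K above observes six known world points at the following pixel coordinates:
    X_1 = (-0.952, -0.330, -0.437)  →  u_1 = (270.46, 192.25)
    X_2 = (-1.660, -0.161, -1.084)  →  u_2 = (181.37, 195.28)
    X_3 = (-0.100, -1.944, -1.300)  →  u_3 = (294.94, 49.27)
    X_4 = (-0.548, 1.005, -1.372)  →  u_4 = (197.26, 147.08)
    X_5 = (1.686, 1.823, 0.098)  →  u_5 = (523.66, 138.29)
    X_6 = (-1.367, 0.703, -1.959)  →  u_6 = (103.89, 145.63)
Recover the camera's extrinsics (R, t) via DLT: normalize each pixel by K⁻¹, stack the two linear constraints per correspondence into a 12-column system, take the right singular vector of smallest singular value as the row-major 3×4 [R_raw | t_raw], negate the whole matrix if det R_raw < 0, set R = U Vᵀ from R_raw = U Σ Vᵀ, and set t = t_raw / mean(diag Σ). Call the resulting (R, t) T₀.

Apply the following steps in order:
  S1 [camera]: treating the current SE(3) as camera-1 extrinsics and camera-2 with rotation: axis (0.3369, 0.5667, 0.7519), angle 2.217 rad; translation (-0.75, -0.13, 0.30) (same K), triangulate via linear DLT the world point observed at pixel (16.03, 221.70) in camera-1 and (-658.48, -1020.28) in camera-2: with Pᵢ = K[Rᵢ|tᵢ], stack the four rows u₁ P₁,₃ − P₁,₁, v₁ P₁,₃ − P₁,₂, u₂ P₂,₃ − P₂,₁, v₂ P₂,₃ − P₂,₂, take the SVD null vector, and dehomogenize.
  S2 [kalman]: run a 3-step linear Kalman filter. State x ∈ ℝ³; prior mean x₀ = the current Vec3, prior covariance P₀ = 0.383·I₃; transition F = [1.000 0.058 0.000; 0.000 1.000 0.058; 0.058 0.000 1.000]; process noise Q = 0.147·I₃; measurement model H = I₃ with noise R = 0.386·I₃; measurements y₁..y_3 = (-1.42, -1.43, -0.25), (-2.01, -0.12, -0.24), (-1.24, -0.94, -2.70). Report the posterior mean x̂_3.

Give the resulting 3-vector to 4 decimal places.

result = (-1.5502, -0.5444, -1.6892)

source (pnp_recover): camera pose = R=[0.7298 -0.1036 0.6758; -0.5862 0.4138 0.6965; -0.3518 -0.9044 0.2412], t=(0.1702, -0.3500, 6.9813)
after S1 (triangulate): (-1.7535, 1.8211, -1.9661)
after S2 (kf_track): (-1.5502, -0.5444, -1.6892)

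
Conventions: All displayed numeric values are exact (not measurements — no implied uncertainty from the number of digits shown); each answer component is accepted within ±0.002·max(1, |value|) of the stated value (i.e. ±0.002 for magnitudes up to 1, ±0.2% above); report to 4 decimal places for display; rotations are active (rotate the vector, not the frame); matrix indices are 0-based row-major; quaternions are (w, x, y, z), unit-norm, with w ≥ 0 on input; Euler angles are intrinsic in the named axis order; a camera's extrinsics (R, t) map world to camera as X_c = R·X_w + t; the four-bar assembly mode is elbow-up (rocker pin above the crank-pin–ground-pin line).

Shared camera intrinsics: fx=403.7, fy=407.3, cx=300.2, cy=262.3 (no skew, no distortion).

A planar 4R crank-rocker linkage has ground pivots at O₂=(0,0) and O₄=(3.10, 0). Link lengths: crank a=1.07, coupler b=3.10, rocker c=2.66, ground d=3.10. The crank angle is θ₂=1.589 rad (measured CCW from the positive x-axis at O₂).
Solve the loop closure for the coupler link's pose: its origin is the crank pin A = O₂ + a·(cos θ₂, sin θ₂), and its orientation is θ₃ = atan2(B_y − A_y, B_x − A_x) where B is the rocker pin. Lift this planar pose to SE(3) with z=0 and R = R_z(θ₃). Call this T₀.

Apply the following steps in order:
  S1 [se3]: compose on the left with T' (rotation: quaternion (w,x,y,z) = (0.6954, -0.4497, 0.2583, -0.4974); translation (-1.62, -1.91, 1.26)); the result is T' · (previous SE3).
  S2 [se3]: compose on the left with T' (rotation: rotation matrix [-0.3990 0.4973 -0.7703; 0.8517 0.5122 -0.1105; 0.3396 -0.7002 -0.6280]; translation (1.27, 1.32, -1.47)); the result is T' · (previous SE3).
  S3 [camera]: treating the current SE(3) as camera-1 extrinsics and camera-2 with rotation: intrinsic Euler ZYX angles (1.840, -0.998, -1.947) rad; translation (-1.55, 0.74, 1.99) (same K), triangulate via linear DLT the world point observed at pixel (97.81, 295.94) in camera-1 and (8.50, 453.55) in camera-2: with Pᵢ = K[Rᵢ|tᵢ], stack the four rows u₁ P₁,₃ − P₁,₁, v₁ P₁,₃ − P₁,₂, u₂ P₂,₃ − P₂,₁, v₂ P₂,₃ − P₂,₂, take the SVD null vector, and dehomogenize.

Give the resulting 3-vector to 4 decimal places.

result = (1.6242, -0.0898, 0.5876)

source (fourbar_fk): coupler pose = R=[0.8653 -0.5013 0.0000; 0.5013 0.8653 0.0000; 0.0000 0.0000 1.0000], t=(-0.0195, 1.0698, 0.0000)
after S1 (compose_se3): R=[0.5520 0.2113 0.8067; -0.7492 0.5504 0.3685; -0.3661 -0.8077 0.4621], t=(-1.1357, -1.7843, 0.3142)
after S2 (compose_se3): R=[-0.3108 0.8117 -0.4946; 0.1268 0.5511 0.8247; 0.9420 0.1936 -0.2743], t=(0.5937, -0.5959, -0.8036)
after S3 (triangulate): (1.6242, -0.0898, 0.5876)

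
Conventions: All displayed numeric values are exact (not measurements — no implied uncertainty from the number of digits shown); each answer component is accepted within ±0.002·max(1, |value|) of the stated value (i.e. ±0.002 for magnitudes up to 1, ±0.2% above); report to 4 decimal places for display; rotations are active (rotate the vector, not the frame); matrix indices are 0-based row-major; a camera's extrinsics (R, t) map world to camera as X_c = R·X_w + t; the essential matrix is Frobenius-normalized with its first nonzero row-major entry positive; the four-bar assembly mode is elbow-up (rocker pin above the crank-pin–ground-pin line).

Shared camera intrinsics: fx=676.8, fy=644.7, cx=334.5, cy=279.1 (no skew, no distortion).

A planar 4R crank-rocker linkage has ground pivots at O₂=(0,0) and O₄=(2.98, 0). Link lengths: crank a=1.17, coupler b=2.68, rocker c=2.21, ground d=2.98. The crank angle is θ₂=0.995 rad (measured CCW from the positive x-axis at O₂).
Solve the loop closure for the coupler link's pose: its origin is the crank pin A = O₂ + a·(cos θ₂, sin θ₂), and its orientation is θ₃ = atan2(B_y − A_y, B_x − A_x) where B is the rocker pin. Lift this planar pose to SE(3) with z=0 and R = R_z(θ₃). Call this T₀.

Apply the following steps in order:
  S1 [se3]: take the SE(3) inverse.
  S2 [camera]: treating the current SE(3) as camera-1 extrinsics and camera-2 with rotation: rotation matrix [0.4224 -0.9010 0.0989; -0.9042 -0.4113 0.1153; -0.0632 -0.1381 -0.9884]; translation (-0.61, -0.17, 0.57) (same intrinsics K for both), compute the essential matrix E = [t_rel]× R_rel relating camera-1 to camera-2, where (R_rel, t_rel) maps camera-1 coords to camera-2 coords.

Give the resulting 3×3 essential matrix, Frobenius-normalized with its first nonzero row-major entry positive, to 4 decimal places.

source (fourbar_fk): coupler pose = R=[0.8888 -0.4583 0.0000; 0.4583 0.8888 0.0000; 0.0000 0.0000 1.0000], t=(0.6371, 0.9813, 0.0000)
after S1 (invert_se3): R=[0.8888 0.4583 0.0000; -0.4583 0.8888 0.0000; 0.0000 0.0000 1.0000], t=(-1.0160, -0.5802, 0.0000)
after S2 (essential): [0.2165 0.0363 0.4470; -0.0660 -0.2077 -0.4802; 0.4804 -0.4930 -0.0113]

matrix = [0.2165 0.0363 0.4470; -0.0660 -0.2077 -0.4802; 0.4804 -0.4930 -0.0113]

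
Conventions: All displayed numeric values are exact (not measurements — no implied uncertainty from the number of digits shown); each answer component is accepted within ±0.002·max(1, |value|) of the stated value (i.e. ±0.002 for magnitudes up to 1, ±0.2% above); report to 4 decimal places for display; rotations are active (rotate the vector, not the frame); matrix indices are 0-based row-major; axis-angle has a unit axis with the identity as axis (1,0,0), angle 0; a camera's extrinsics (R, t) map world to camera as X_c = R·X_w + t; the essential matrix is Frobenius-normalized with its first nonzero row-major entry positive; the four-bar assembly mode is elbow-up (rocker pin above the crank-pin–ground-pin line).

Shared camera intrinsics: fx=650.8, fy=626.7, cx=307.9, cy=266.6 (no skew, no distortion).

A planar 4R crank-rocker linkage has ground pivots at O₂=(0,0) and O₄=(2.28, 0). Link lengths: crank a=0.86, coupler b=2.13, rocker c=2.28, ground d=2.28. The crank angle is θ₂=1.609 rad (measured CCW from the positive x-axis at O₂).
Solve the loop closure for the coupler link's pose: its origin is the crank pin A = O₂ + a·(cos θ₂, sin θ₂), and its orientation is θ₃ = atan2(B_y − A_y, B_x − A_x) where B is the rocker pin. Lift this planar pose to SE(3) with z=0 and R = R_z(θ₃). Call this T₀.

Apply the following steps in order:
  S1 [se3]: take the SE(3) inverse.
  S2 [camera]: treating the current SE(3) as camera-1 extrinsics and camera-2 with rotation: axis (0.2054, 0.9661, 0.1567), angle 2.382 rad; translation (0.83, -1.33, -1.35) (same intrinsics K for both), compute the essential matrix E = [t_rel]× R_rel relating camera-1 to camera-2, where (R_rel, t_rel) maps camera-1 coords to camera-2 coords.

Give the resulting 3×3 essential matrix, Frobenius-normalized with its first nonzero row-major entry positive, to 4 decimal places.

matrix = [0.4643 -0.0004 0.2350; 0.2712 -0.5965 0.0044; 0.3357 0.3538 0.2488]

source (fourbar_fk): coupler pose = R=[0.7822 -0.6230 0.0000; 0.6230 0.7822 0.0000; 0.0000 0.0000 1.0000], t=(-0.0328, 0.8594, 0.0000)
after S1 (invert_se3): R=[0.7822 0.6230 0.0000; -0.6230 0.7822 0.0000; 0.0000 0.0000 1.0000], t=(-0.5097, -0.6927, 0.0000)
after S2 (essential): [0.4643 -0.0004 0.2350; 0.2712 -0.5965 0.0044; 0.3357 0.3538 0.2488]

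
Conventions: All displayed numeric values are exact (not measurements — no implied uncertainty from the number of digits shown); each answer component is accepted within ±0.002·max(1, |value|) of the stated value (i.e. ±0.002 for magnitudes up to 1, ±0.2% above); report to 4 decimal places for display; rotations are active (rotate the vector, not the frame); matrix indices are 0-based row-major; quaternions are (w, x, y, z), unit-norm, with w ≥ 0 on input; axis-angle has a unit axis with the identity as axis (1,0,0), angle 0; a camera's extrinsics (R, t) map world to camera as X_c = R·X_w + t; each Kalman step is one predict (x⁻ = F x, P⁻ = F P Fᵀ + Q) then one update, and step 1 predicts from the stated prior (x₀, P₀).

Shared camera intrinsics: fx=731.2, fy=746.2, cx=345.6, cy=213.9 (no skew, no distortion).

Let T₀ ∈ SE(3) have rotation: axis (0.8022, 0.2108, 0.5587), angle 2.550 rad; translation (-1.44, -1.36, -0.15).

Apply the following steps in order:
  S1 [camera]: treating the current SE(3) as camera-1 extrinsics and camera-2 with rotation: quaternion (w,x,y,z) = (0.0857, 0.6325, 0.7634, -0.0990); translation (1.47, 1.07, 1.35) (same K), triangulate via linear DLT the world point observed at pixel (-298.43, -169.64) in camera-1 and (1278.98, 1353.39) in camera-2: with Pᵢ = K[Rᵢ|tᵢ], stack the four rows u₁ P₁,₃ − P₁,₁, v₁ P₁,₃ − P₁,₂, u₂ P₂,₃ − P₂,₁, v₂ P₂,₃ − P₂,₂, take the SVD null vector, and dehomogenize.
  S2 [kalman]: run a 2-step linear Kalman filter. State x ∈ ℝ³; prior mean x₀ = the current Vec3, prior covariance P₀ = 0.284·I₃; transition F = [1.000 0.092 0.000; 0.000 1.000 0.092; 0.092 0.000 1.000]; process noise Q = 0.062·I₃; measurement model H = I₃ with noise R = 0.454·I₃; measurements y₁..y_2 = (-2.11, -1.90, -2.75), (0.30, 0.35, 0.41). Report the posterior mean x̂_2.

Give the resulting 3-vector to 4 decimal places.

result = (0.1778, 0.0146, -1.0854)

after S1 (triangulate): (1.6348, 1.5798, -1.3058)
after S2 (kf_track): (0.1778, 0.0146, -1.0854)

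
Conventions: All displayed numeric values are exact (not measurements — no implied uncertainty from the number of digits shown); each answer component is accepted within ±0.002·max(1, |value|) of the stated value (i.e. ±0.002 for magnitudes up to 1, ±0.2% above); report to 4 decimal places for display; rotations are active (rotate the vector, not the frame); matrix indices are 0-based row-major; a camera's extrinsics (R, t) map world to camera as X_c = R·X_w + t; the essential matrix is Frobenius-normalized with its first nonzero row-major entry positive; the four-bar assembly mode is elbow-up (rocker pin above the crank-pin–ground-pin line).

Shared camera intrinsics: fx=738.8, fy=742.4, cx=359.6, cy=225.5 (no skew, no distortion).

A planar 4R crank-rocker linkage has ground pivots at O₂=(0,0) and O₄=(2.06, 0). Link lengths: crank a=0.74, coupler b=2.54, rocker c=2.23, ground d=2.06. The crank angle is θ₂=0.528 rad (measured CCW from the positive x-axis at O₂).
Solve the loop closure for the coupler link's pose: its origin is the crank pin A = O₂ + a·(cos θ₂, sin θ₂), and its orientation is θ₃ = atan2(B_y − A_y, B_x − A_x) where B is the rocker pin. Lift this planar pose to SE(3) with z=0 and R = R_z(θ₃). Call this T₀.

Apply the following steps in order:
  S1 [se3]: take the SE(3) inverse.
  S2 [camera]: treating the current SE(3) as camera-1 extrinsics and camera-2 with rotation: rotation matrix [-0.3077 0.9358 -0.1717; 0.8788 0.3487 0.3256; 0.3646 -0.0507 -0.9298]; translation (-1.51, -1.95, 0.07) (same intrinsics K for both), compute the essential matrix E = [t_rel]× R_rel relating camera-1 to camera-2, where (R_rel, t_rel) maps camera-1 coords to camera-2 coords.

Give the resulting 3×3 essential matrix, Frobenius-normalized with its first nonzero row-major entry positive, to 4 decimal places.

source (fourbar_fk): coupler pose = R=[0.6930 -0.7209 0.0000; 0.7209 0.6930 0.0000; 0.0000 0.0000 1.0000], t=(0.6392, 0.3728, 0.0000)
after S1 (invert_se3): R=[0.6930 0.7209 0.0000; -0.7209 0.6930 -0.0000; 0.0000 0.0000 1.0000], t=(-0.7118, 0.2025, 0.0000)
after S2 (essential): [0.1950 -0.1836 -0.4068; -0.1603 0.0594 0.4951; 0.2219 -0.6144 0.2485]

matrix = [0.1950 -0.1836 -0.4068; -0.1603 0.0594 0.4951; 0.2219 -0.6144 0.2485]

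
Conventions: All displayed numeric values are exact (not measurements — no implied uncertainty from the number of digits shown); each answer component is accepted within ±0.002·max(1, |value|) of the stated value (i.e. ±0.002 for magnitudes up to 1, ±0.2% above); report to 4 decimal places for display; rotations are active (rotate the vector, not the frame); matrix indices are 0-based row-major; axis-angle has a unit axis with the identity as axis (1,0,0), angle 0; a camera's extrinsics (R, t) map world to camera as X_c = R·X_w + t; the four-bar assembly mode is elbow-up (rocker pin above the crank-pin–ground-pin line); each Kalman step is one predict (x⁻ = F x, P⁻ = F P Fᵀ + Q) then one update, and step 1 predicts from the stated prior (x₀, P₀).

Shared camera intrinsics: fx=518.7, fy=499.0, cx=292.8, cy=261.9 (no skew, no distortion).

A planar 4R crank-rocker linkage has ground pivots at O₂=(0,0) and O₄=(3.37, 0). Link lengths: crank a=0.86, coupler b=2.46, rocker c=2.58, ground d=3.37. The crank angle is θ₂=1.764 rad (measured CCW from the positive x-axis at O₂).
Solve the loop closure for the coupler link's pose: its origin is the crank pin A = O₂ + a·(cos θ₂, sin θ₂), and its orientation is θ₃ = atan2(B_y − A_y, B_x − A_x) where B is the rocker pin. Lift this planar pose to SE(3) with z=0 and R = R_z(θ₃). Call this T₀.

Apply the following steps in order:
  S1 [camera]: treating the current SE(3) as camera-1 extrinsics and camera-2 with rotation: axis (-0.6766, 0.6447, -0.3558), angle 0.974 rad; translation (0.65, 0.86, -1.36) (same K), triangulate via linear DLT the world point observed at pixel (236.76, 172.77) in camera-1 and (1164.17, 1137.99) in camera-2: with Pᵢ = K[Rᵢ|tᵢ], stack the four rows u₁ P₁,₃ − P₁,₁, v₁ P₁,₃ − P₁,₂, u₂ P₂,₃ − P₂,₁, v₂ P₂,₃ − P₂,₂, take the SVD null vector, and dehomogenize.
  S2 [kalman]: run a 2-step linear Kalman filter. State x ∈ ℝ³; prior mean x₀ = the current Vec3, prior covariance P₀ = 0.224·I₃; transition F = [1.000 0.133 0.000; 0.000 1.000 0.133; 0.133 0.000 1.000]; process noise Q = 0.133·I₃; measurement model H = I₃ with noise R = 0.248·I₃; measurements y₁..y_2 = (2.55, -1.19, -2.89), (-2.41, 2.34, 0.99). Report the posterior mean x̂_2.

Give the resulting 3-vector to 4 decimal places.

source (fourbar_fk): coupler pose = R=[0.8503 -0.5262 0.0000; 0.5262 0.8503 0.0000; 0.0000 0.0000 1.0000], t=(-0.1651, 0.8440, 0.0000)
after S1 (triangulate): (-0.6593, -0.9864, 1.9131)
after S2 (kf_track): (-0.7262, 0.6709, 0.1718)

result = (-0.7262, 0.6709, 0.1718)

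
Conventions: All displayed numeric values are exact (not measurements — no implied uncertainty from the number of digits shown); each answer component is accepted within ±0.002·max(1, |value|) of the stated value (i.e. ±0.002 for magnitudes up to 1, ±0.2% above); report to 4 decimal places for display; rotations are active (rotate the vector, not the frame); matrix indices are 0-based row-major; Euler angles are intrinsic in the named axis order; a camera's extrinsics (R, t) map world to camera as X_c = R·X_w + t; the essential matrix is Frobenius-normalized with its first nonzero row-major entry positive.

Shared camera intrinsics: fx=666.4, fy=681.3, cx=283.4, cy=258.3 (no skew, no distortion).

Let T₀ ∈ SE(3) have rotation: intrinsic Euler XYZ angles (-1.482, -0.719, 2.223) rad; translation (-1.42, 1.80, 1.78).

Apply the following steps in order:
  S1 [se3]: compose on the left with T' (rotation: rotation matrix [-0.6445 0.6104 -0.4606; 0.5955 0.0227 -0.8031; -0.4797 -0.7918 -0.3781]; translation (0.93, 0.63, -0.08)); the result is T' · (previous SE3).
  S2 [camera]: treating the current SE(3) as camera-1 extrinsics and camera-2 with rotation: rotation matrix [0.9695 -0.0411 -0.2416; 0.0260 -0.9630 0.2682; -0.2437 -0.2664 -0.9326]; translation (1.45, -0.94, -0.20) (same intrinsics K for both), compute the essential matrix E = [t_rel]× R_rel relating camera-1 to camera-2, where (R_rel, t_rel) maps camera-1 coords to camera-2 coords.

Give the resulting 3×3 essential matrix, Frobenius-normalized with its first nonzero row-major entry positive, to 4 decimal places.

after S1 (compose_se3): R=[0.4752 -0.2228 0.8512; 0.3848 -0.8174 -0.4288; 0.7913 0.5313 -0.3027], t=(2.1239, -1.6041, -1.4971)
after S2 (essential): [0.0585 -0.4271 0.2474; 0.5350 -0.0562 0.3586; 0.3046 0.4892 -0.0535]

matrix = [0.0585 -0.4271 0.2474; 0.5350 -0.0562 0.3586; 0.3046 0.4892 -0.0535]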